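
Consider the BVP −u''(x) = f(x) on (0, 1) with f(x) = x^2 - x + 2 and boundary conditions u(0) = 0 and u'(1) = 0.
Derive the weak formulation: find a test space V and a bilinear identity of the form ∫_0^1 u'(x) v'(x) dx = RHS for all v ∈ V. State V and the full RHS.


V = {v ∈ H^1(0, 1) : v(0) = 0} (test functions vanish at x = 0 where u is specified); weak form: ∫_0^1 u'v' dx = ∫_0^1 (x^2 - x + 2) v dx for all v ∈ V.

Multiply both sides by a test function v and integrate from 0 to 1:
  ∫_0^1 −u''(x) v(x) dx = ∫_0^1 f(x) v(x) dx.
Integrate the LHS by parts once:
  ∫_0^1 −u'' v dx = −[u'(x) v(x)]_0^1 + ∫_0^1 u'(x) v'(x) dx.
Thus ∫_0^1 u'(x) v'(x) dx = ∫_0^1 f(x) v(x) dx + [u'(x) v(x)]_0^1.
Choose V so that boundary terms are either known or forced to vanish.
Mixed BC: u(0) = 0 (Dirichlet) and u'(1) = 0 (Neumann). Define V = {v ∈ H^1(0, 1) : v(0) = 0}. Then [u' v]_0^1 = u'(1)·v(1) − u'(0)·0 = 0.
Weak formulation: find u (satisfying any essential BC) such that ∫_0^1 u'(x) v'(x) dx = ∫_0^1 f v dx for all v ∈ V (Dirichlet at 0 absorbed into V; the Neumann datum at x = 1 is zero, so no boundary term remains).
Substituting f(x) = x^2 - x + 2, the right-hand side is ∫_0^1 (x^2 - x + 2) v dx.


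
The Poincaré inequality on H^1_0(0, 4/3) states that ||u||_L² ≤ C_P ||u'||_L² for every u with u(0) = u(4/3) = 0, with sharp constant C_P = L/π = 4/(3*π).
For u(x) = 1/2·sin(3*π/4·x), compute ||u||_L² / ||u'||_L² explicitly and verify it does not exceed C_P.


||u||_L² / ||u'||_L² = 4/(3*π) = C_P.

u(x) = 1/2·sin(3*π/4·x), so u'(x) = 3*π*cos(3*π*x/4)/8.
Writing u(x) = A·sin(kπx/L) with A = 1/2 and k = 1, use ∫_0^L sin²(kπx/L) dx = L/2 and ∫_0^L cos²(kπx/L) dx = L/2.
u² = 1/4·sin²(3*π/4·x) and (u')² = 9*π^2/64·cos²(3*π/4·x), and each of sin², cos² integrates to L/2 = 2/3 over (0, 4/3).
∫_0^4/3 u² dx = 1/6, so ||u||_L² = sqrt(6)/6.
∫_0^4/3 (u')² dx = 3*π^2/32, so ||u'||_L² = sqrt(6)*π/8.
Ratio ||u||_L² / ||u'||_L² = 4/(3*π).
Sharp Poincaré constant on H^1_0(0, 4/3) is C_P = L/π = 4/(3*π), achieved by sin(3*π/4·x).
This is the k = 1 eigenfunction (up to amplitude), so the ratio equals the sharp Poincaré constant exactly.


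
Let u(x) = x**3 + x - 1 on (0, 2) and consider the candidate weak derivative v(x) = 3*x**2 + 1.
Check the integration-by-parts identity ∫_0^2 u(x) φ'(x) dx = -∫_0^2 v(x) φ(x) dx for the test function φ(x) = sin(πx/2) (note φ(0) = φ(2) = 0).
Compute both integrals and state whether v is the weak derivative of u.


LHS = -28/π + 96/π^3, RHS = -28/π + 96/π^3. Yes, v = u' weakly.

u(x) = x**3 + x - 1, classical derivative u'(x) = 3*x**2 + 1.
φ(x) = sin(πx/2), so φ'(x) = π*cos(π*x/2)/2.
Note φ(0) = φ(2) = 0, so the boundary term u·φ vanishes.
LHS = ∫_0^2 u(x) φ'(x) dx = ∫_0^2 (π*x^3*cos(π*x/2)/2 + π*x*cos(π*x/2)/2 - π*cos(π*x/2)/2) dx. Term by term:
  ∫_0^2 -π*cos(π*x/2)/2 dx = 0;  ∫_0^2 π*x*cos(π*x/2)/2 dx = -4/π;  ∫_0^2 π*x^3*cos(π*x/2)/2 dx = -24/π + 96/π^3.
Sum: 0 − 4/π + -24/π + 96/π^3 = -28/π + 96/π^3.
So LHS = -28/π + 96/π^3.
∫_0^2 v(x) φ(x) dx = ∫_0^2 (3*x^2*sin(π*x/2) + sin(π*x/2)) dx. Term by term:
  ∫_0^2 3*x^2*sin(π*x/2) dx = -96/π^3 + 24/π;  ∫_0^2 sin(π*x/2) dx = 4/π.
Sum: -96/π^3 + 24/π + 4/π = -96/π^3 + 28/π.
So RHS = -∫_0^2 v(x) φ(x) dx = -28/π + 96/π^3.
LHS = RHS, so the identity holds for this test φ.
Moreover u is smooth here and v(x) = u'(x) = 3*x**2 + 1 pointwise, so the identity holds for every test function. Hence v is the weak derivative of u.


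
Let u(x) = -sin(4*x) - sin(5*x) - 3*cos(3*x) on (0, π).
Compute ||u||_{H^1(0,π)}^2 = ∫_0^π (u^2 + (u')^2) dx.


||u||_{H^1(0,π)}^2 = 480/7 + 133*π/2

u'(x) = 9*sin(3*x) - 4*cos(4*x) - 5*cos(5*x).
Expand u² and (u')² and integrate term by term on (0, π), using: for integers n ≥ 1, ∫_0^π sin²(nx) dx = ∫_0^π cos²(nx) dx = π/2; for n ≠ n', ∫_0^π sin(nx)sin(n'x) dx = ∫_0^π cos(nx)cos(n'x) dx = 0; and by product-to-sum, ∫_0^π sin(nx)cos(n'x) dx = ½∫_0^π [sin((n+n')x) + sin((n−n')x)] dx, which is 0 when n+n' is even and 2n/(n²−n'²) when n+n' is odd (it need not vanish on (0, π)).
  u² squared terms: (-1)²·∫sin(4x)² dx = 1·π/2 = π/2;  (-1)²·∫sin(5x)² dx = 1·π/2 = π/2;  (-3)²·∫cos(3x)² dx = 9·π/2 = 9*π/2.
  u² cross terms: 2·(-1)·(-1)·∫sin(4x)·sin(5x) dx = 2·(0) = 0;  2·(-1)·(-3)·∫sin(4x)·cos(3x) dx = 6·(8/7) = 48/7;  2·(-1)·(-3)·∫sin(5x)·cos(3x) dx = 6·(0) = 0.
  So ∫_0^π u² dx = π/2 + π/2 + 9*π/2 + 0 + 48/7 + 0 = 48/7 + 11*π/2.
  (u')² squared terms: (-5)²·∫cos(5x)² dx = 25·π/2 = 25*π/2;  (-4)²·∫cos(4x)² dx = 16·π/2 = 8*π;  (9)²·∫sin(3x)² dx = 81·π/2 = 81*π/2.
  (u')² cross terms: 2·(-5)·(-4)·∫cos(5x)·cos(4x) dx = 40·(0) = 0;  2·(-5)·(9)·∫cos(5x)·sin(3x) dx = -90·(0) = 0;  2·(-4)·(9)·∫cos(4x)·sin(3x) dx = -72·(-6/7) = 432/7.
  So ∫_0^π (u')² dx = 25*π/2 + 8*π + 81*π/2 + 0 + 0 + 432/7 = 432/7 + 61*π.
||u||_{H^1}^2 = (48/7 + 11*π/2) + (432/7 + 61*π) = 480/7 + 133*π/2.


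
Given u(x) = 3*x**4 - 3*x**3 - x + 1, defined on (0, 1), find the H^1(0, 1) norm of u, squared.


||u||_{H^1}^2 = 857/420

The H^1 norm (squared) on an interval (0, L) is
  ||u||_{H^1}^2 = ∫_0^L u(x)^2 dx + ∫_0^L u'(x)^2 dx.
Compute u'(x) = 12*x**3 - 9*x**2 - 1.
Then u(x)^2 = 9*x**8 - 18*x**7 + 9*x**6 - 6*x**5 + 12*x**4 - 6*x**3 + x**2 - 2*x + 1 and u'(x)^2 = 144*x**6 - 216*x**5 + 81*x**4 - 24*x**3 + 18*x**2 + 1.
Integrate each monomial from 0 to 1 using ∫_0^1 c·x^n dx = c·1^(n+1)/(n+1):
  ∫_0^1 u(x)^2 dx = ∫_0^1 (9*x^8 - 18*x^7 + 9*x^6 - 6*x^5 + 12*x^4 - 6*x^3 + x^2 - 2*x + 1) dx. Term by term:
    ∫_0^1 9*x^8 dx = 1;  ∫_0^1 -18*x^7 dx = -9/4;  ∫_0^1 9*x^6 dx = 9/7;
    ∫_0^1 -6*x^5 dx = -1;  ∫_0^1 12*x^4 dx = 12/5;  ∫_0^1 -6*x^3 dx = -3/2;
    ∫_0^1 x^2 dx = 1/3;  ∫_0^1 -2*x dx = -1;  ∫_0^1 1 dx = 1.
  Sum: 1 − 9/4 + 9/7 − 1 + 12/5 − 3/2 + 1/3 − 1 + 1 = 113/420.
  ∫_0^1 u'(x)^2 dx = ∫_0^1 (144*x^6 - 216*x^5 + 81*x^4 - 24*x^3 + 18*x^2 + 1) dx. Term by term:
    ∫_0^1 144*x^6 dx = 144/7;  ∫_0^1 -216*x^5 dx = -36;  ∫_0^1 81*x^4 dx = 81/5;
    ∫_0^1 -24*x^3 dx = -6;  ∫_0^1 18*x^2 dx = 6;  ∫_0^1 1 dx = 1.
  Sum: 144/7 − 36 + 81/5 − 6 + 6 + 1 = 62/35.
Adding: ||u||_{H^1}^2 = 113/420 + 62/35 = 857/420.


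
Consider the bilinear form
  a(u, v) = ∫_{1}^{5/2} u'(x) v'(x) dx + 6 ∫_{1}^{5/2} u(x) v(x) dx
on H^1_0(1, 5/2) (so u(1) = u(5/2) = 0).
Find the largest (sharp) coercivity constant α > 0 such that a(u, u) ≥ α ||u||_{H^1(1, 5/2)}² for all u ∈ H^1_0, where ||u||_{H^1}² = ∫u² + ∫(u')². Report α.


α = 1

Coercivity of a(·,·) on H^1_0(1, 5/2) means a(u, u) ≥ α ||u||_{H^1}² for every u ∈ H^1_0.
The interval has length L = 3/2, and Poincaré/coercivity depend only on L. Here a(u, u) = ∫(u')² + (6)·∫u².
Here c = 6 ≥ 1, so a(u,u) = ∫(u')² + c∫u² ≥ ∫(u')² + ∫u² = ||u||_{H^1}², i.e. α = 1 works. No larger α is possible: a(u,u) ≥ α||u||_{H^1}² means (1−α)∫(u')² ≥ (α−c)∫u², and for the modes u_n = sin(nπ(x−x₀)/L) (x₀ the left endpoint) one has ∫u_n²/∫(u_n')² = (L/(nπ))² → 0, so a(u_n,u_n)/||u_n||_{H^1}² → 1. Hence the optimal constant is α = 1.
Therefore α = 1.


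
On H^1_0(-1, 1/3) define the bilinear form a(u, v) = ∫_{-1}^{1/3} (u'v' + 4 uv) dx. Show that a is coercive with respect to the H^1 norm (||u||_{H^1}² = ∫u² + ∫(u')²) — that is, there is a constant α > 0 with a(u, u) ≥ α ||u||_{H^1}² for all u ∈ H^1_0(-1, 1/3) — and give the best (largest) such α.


α = 1

Coercivity of a(·,·) on H^1_0(-1, 1/3) means a(u, u) ≥ α ||u||_{H^1}² for every u ∈ H^1_0.
The interval has length L = 4/3, and Poincaré/coercivity depend only on L. Here a(u, u) = ∫(u')² + (4)·∫u².
Here c = 4 ≥ 1, so a(u,u) = ∫(u')² + c∫u² ≥ ∫(u')² + ∫u² = ||u||_{H^1}², i.e. α = 1 works. No larger α is possible: a(u,u) ≥ α||u||_{H^1}² means (1−α)∫(u')² ≥ (α−c)∫u², and for the modes u_n = sin(nπ(x−x₀)/L) (x₀ the left endpoint) one has ∫u_n²/∫(u_n')² = (L/(nπ))² → 0, so a(u_n,u_n)/||u_n||_{H^1}² → 1. Hence the optimal constant is α = 1.
Therefore α = 1.


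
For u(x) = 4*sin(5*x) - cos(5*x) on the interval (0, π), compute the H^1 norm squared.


||u||_{H^1(0,π)}^2 = 221*π

u'(x) = 5*sin(5*x) + 20*cos(5*x).
Expand u² and (u')² and integrate term by term on (0, π), using: for integers n ≥ 1, ∫_0^π sin²(nx) dx = ∫_0^π cos²(nx) dx = π/2; for n ≠ n', ∫_0^π sin(nx)sin(n'x) dx = ∫_0^π cos(nx)cos(n'x) dx = 0; and by product-to-sum, ∫_0^π sin(nx)cos(n'x) dx = ½∫_0^π [sin((n+n')x) + sin((n−n')x)] dx, which is 0 when n+n' is even and 2n/(n²−n'²) when n+n' is odd (it need not vanish on (0, π)).
  u² squared terms: (-1)²·∫cos(5x)² dx = 1·π/2 = π/2;  (4)²·∫sin(5x)² dx = 16·π/2 = 8*π.
  u² cross terms: 2·(-1)·(4)·∫cos(5x)·sin(5x) dx = -8·(0) = 0.
  So ∫_0^π u² dx = π/2 + 8*π + 0 = 17*π/2.
  (u')² squared terms: (5)²·∫sin(5x)² dx = 25·π/2 = 25*π/2;  (20)²·∫cos(5x)² dx = 400·π/2 = 200*π.
  (u')² cross terms: 2·(5)·(20)·∫sin(5x)·cos(5x) dx = 200·(0) = 0.
  So ∫_0^π (u')² dx = 25*π/2 + 200*π + 0 = 425*π/2.
||u||_{H^1}^2 = (17*π/2) + (425*π/2) = 221*π.


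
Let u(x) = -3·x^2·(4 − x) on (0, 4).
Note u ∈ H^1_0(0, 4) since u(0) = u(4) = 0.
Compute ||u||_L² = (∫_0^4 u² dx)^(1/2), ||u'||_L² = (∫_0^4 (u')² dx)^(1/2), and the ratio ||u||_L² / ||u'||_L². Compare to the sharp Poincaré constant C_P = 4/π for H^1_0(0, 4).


||u||_L² / ||u'||_L² = 2*sqrt(14)/7 < C_P = 4/π.

u(x) = -3·x^2·(4 − x), so u'(x) = 3*x*(3*x - 8).
u(x) = -3·x^2·(4 − x) vanishes at x = 0 and x = 4, so u ∈ H^1_0(0, 4). Differentiate via the product rule and integrate the resulting polynomials term by term.
  ∫_0^4 u² dx = ∫_0^4 (9*x^6 - 72*x^5 + 144*x^4) dx. Term by term:
    ∫_0^4 9*x^6 dx = 147456/7;  ∫_0^4 -72*x^5 dx = -49152;  ∫_0^4 144*x^4 dx = 147456/5.
  Sum: 147456/7 − 49152 + 147456/5 = 49152/35.
  ∫_0^4 (u')² dx = ∫_0^4 (81*x^4 - 432*x^3 + 576*x^2) dx. Term by term:
    ∫_0^4 81*x^4 dx = 82944/5;  ∫_0^4 -432*x^3 dx = -27648;  ∫_0^4 576*x^2 dx = 12288.
  Sum: 82944/5 − 27648 + 12288 = 6144/5.
∫_0^4 u² dx = 49152/35, so ||u||_L² = 128*sqrt(105)/35.
∫_0^4 (u')² dx = 6144/5, so ||u'||_L² = 32*sqrt(30)/5.
Ratio ||u||_L² / ||u'||_L² = 2*sqrt(14)/7.
Sharp Poincaré constant on H^1_0(0, 4) is C_P = L/π = 4/π, achieved by sin(π/4·x).
A polynomial bump cannot attain the sharp Poincaré constant (only the first sine eigenfunction does), so the ratio is strictly less than C_P, consistent with ||u||_L² ≤ C_P ||u'||_L².


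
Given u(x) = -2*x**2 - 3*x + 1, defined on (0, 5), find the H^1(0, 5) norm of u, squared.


||u||_{H^1}^2 = 5525

The H^1 norm (squared) on an interval (0, L) is
  ||u||_{H^1}^2 = ∫_0^L u(x)^2 dx + ∫_0^L u'(x)^2 dx.
Compute u'(x) = -4*x - 3.
Then u(x)^2 = 4*x**4 + 12*x**3 + 5*x**2 - 6*x + 1 and u'(x)^2 = 16*x**2 + 24*x + 9.
Integrate each monomial from 0 to 5 using ∫_0^5 c·x^n dx = c·5^(n+1)/(n+1):
  ∫_0^5 u(x)^2 dx = ∫_0^5 (4*x^4 + 12*x^3 + 5*x^2 - 6*x + 1) dx. Term by term:
    ∫_0^5 4*x^4 dx = 2500;  ∫_0^5 12*x^3 dx = 1875;  ∫_0^5 5*x^2 dx = 625/3;
    ∫_0^5 -6*x dx = -75;  ∫_0^5 1 dx = 5.
  Sum: 2500 + 1875 + 625/3 − 75 + 5 = 13540/3.
  ∫_0^5 u'(x)^2 dx = ∫_0^5 (16*x^2 + 24*x + 9) dx. Term by term:
    ∫_0^5 16*x^2 dx = 2000/3;  ∫_0^5 24*x dx = 300;  ∫_0^5 9 dx = 45.
  Sum: 2000/3 + 300 + 45 = 3035/3.
Adding: ||u||_{H^1}^2 = 13540/3 + 3035/3 = 5525.


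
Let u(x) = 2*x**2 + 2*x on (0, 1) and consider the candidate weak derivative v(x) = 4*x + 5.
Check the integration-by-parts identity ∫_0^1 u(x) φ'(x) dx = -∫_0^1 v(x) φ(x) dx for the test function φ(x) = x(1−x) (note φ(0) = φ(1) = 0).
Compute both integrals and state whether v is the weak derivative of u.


LHS = -2/3, RHS = -7/6. No, v is not the weak derivative of u.

u(x) = 2*x**2 + 2*x, classical derivative u'(x) = 4*x + 2.
φ(x) = x(1−x), so φ'(x) = 1 - 2*x.
Note φ(0) = φ(1) = 0, so the boundary term u·φ vanishes.
LHS = ∫_0^1 u(x) φ'(x) dx = ∫_0^1 (-4*x^3 - 2*x^2 + 2*x) dx. Term by term:
  ∫_0^1 -4*x^3 dx = -1;  ∫_0^1 -2*x^2 dx = -2/3;  ∫_0^1 2*x dx = 1.
Sum: -1 − 2/3 + 1 = -2/3.
So LHS = -2/3.
∫_0^1 v(x) φ(x) dx = ∫_0^1 (-4*x^3 - x^2 + 5*x) dx. Term by term:
  ∫_0^1 -4*x^3 dx = -1;  ∫_0^1 -x^2 dx = -1/3;  ∫_0^1 5*x dx = 5/2.
Sum: -1 − 1/3 + 5/2 = 7/6.
So RHS = -∫_0^1 v(x) φ(x) dx = -7/6.
LHS − RHS = 1/2 ≠ 0, so the identity fails.
(For a valid weak derivative the identity must hold for EVERY test function, in particular this one. The failure shows v is NOT the weak derivative of u.)
Correct weak derivative would be u'(x) = 4*x + 2.


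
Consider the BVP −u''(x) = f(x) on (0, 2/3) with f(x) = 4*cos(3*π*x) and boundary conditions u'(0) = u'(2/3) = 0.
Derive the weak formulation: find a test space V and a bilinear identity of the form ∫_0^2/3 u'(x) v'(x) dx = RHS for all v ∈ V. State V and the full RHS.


V = H^1(0, 2/3) (no boundary constraint on v; u is determined up to an additive constant); weak form: ∫_0^2/3 u'v' dx = ∫_0^2/3 (4*cos(3*π*x)) v dx for all v ∈ V.

Multiply both sides by a test function v and integrate from 0 to 2/3:
  ∫_0^2/3 −u''(x) v(x) dx = ∫_0^2/3 f(x) v(x) dx.
Integrate the LHS by parts once:
  ∫_0^2/3 −u'' v dx = −[u'(x) v(x)]_0^2/3 + ∫_0^2/3 u'(x) v'(x) dx.
Thus ∫_0^2/3 u'(x) v'(x) dx = ∫_0^2/3 f(x) v(x) dx + [u'(x) v(x)]_0^2/3.
Choose V so that boundary terms are either known or forced to vanish.
u has homogeneous Neumann: u'(0) = u'(2/3) = 0. So [u' v]_0^2/3 = 0·v(2/3) − 0·v(0) = 0 for any v; take V = H^1(0, 2/3).
Weak formulation: find u (satisfying any essential BC) such that ∫_0^2/3 u'(x) v'(x) dx = ∫_0^2/3 f v dx for all v ∈ V (homogeneous Neumann, so boundary terms vanish).
Substituting f(x) = 4*cos(3*π*x), the right-hand side is ∫_0^2/3 (4*cos(3*π*x)) v dx.
Compatibility check (pure Neumann): taking v ≡ 1 ∈ V gives 0 = ∫_0^2/3 f dx + (0) − (0), i.e. ∫_0^2/3 f dx must equal u'(0) − u'(2/3) = 0. Indeed ∫_0^2/3 (4*cos(3*π*x)) dx = 0, so the data are compatible. The solution is then unique only up to an additive constant (fix it e.g. by requiring ∫_0^2/3 u dx = 0).


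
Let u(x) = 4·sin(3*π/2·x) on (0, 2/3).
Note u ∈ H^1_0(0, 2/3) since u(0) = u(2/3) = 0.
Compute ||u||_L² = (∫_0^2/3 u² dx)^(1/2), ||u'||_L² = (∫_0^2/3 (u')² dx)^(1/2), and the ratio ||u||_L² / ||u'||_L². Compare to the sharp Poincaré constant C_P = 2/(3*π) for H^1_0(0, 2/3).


||u||_L² / ||u'||_L² = 2/(3*π) = C_P.

u(x) = 4·sin(3*π/2·x), so u'(x) = 6*π*cos(3*π*x/2).
Writing u(x) = A·sin(kπx/L) with A = 4 and k = 1, use ∫_0^L sin²(kπx/L) dx = L/2 and ∫_0^L cos²(kπx/L) dx = L/2.
u² = 16·sin²(3*π/2·x) and (u')² = 36*π^2·cos²(3*π/2·x), and each of sin², cos² integrates to L/2 = 1/3 over (0, 2/3).
∫_0^2/3 u² dx = 16/3, so ||u||_L² = 4*sqrt(3)/3.
∫_0^2/3 (u')² dx = 12*π^2, so ||u'||_L² = 2*sqrt(3)*π.
Ratio ||u||_L² / ||u'||_L² = 2/(3*π).
Sharp Poincaré constant on H^1_0(0, 2/3) is C_P = L/π = 2/(3*π), achieved by sin(3*π/2·x).
This is the k = 1 eigenfunction (up to amplitude), so the ratio equals the sharp Poincaré constant exactly.


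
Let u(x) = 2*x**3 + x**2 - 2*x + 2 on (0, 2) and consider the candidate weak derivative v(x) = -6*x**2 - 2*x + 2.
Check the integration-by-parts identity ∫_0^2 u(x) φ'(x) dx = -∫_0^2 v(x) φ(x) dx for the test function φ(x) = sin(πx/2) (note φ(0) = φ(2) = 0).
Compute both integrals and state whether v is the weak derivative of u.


LHS = -48/π + 192/π^3, RHS = -192/π^3 + 48/π. No, v is not the weak derivative of u.

u(x) = 2*x**3 + x**2 - 2*x + 2, classical derivative u'(x) = 6*x**2 + 2*x - 2.
φ(x) = sin(πx/2), so φ'(x) = π*cos(π*x/2)/2.
Note φ(0) = φ(2) = 0, so the boundary term u·φ vanishes.
LHS = ∫_0^2 u(x) φ'(x) dx = ∫_0^2 (π*x^3*cos(π*x/2) + π*x^2*cos(π*x/2)/2 - π*x*cos(π*x/2) + π*cos(π*x/2)) dx. Term by term:
  ∫_0^2 π*cos(π*x/2) dx = 0;  ∫_0^2 π*x^3*cos(π*x/2) dx = -48/π + 192/π^3;  ∫_0^2 π*x^2*cos(π*x/2)/2 dx = -8/π;
  ∫_0^2 -π*x*cos(π*x/2) dx = 8/π.
Sum: 0 + -48/π + 192/π^3 − 8/π + 8/π = -48/π + 192/π^3.
So LHS = -48/π + 192/π^3.
∫_0^2 v(x) φ(x) dx = ∫_0^2 (-6*x^2*sin(π*x/2) - 2*x*sin(π*x/2) + 2*sin(π*x/2)) dx. Term by term:
  ∫_0^2 2*sin(π*x/2) dx = 8/π;  ∫_0^2 -6*x^2*sin(π*x/2) dx = -48/π + 192/π^3;  ∫_0^2 -2*x*sin(π*x/2) dx = -8/π.
Sum: 8/π + -48/π + 192/π^3 − 8/π = -48/π + 192/π^3.
So RHS = -∫_0^2 v(x) φ(x) dx = -192/π^3 + 48/π.
LHS − RHS = -96/π + 384/π^3 ≠ 0, so the identity fails.
(For a valid weak derivative the identity must hold for EVERY test function, in particular this one. The failure shows v is NOT the weak derivative of u.)
Correct weak derivative would be u'(x) = 6*x**2 + 2*x - 2.


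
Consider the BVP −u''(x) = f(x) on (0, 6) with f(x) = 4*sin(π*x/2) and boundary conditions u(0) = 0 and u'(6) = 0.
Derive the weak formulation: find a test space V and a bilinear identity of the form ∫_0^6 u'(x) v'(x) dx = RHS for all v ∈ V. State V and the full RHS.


V = {v ∈ H^1(0, 6) : v(0) = 0} (test functions vanish at x = 0 where u is specified); weak form: ∫_0^6 u'v' dx = ∫_0^6 (4*sin(π*x/2)) v dx for all v ∈ V.

Multiply both sides by a test function v and integrate from 0 to 6:
  ∫_0^6 −u''(x) v(x) dx = ∫_0^6 f(x) v(x) dx.
Integrate the LHS by parts once:
  ∫_0^6 −u'' v dx = −[u'(x) v(x)]_0^6 + ∫_0^6 u'(x) v'(x) dx.
Thus ∫_0^6 u'(x) v'(x) dx = ∫_0^6 f(x) v(x) dx + [u'(x) v(x)]_0^6.
Choose V so that boundary terms are either known or forced to vanish.
Mixed BC: u(0) = 0 (Dirichlet) and u'(6) = 0 (Neumann). Define V = {v ∈ H^1(0, 6) : v(0) = 0}. Then [u' v]_0^6 = u'(6)·v(6) − u'(0)·0 = 0.
Weak formulation: find u (satisfying any essential BC) such that ∫_0^6 u'(x) v'(x) dx = ∫_0^6 f v dx for all v ∈ V (Dirichlet at 0 absorbed into V; the Neumann datum at x = 6 is zero, so no boundary term remains).
Substituting f(x) = 4*sin(π*x/2), the right-hand side is ∫_0^6 (4*sin(π*x/2)) v dx.


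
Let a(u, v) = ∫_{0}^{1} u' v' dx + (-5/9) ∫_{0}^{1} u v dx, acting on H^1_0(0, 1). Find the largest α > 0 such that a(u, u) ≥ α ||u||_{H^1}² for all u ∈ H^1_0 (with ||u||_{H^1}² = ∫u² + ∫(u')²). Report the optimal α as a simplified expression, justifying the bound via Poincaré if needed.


α = (-5/9 + π^2)/(1 + π^2)

Coercivity of a(·,·) on H^1_0(0, 1) means a(u, u) ≥ α ||u||_{H^1}² for every u ∈ H^1_0.
The interval has length L = 1, and Poincaré/coercivity depend only on L. Here a(u, u) = ∫(u')² + (-5/9)·∫u².
Here c = -5/9 < 0 with |c| < (π/L)² = π^2, so coercivity still holds. The condition a(u,u) ≥ α||u||_{H^1}² reads (1−α)∫(u')² ≥ (α−c)∫u². Any admissible α is ≤ 1 (rapidly oscillating u have ∫u²/∫(u')² → 0), and α = 1 would force 0 ≥ (1−c)∫u², impossible since c < 1; so 1−α > 0. By the sharp Poincaré inequality on H^1_0 of an interval of length L, ∫(u')² ≥ (π/L)²∫u² with equality for the first sine mode sin(π(x−x₀)/L) (x₀ the left endpoint), so the inequality holds for all u iff (1−α)(π/L)² ≥ α − c, i.e. α ≤ ((π/L)² + c)/((π/L)² + 1) = (1 + c(L/π)²)/(1 + (L/π)²). (Direct route, valid since c ≤ 0: Poincaré gives c∫u² ≥ c(L/π)²∫(u')², so a(u,u) ≥ (1 + c(L/π)²)∫(u')², while ||u||_{H^1}² ≤ (1 + (L/π)²)∫(u')²; dividing yields the same α.) With (π/L)² = π^2 and c = -5/9, the largest admissible constant is α = ((π/L)² + c)/((π/L)² + 1).
Simplifying, α = (-5/9 + π^2)/(1 + π^2).


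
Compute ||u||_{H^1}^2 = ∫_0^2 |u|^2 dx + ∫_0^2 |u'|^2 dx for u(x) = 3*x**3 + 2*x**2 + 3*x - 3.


||u||_{H^1}^2 = 151456/105

The H^1 norm (squared) on an interval (0, L) is
  ||u||_{H^1}^2 = ∫_0^L u(x)^2 dx + ∫_0^L u'(x)^2 dx.
Compute u'(x) = 9*x**2 + 4*x + 3.
Then u(x)^2 = 9*x**6 + 12*x**5 + 22*x**4 - 6*x**3 - 3*x**2 - 18*x + 9 and u'(x)^2 = 81*x**4 + 72*x**3 + 70*x**2 + 24*x + 9.
Integrate each monomial from 0 to 2 using ∫_0^2 c·x^n dx = c·2^(n+1)/(n+1):
  ∫_0^2 u(x)^2 dx = ∫_0^2 (9*x^6 + 12*x^5 + 22*x^4 - 6*x^3 - 3*x^2 - 18*x + 9) dx. Term by term:
    ∫_0^2 9*x^6 dx = 1152/7;  ∫_0^2 12*x^5 dx = 128;  ∫_0^2 22*x^4 dx = 704/5;
    ∫_0^2 -6*x^3 dx = -24;  ∫_0^2 -3*x^2 dx = -8;  ∫_0^2 -18*x dx = -36;
    ∫_0^2 9 dx = 18.
  Sum: 1152/7 + 128 + 704/5 − 24 − 8 − 36 + 18 = 13418/35.
  ∫_0^2 u'(x)^2 dx = ∫_0^2 (81*x^4 + 72*x^3 + 70*x^2 + 24*x + 9) dx. Term by term:
    ∫_0^2 81*x^4 dx = 2592/5;  ∫_0^2 72*x^3 dx = 288;  ∫_0^2 70*x^2 dx = 560/3;
    ∫_0^2 24*x dx = 48;  ∫_0^2 9 dx = 18.
  Sum: 2592/5 + 288 + 560/3 + 48 + 18 = 15886/15.
Adding: ||u||_{H^1}^2 = 13418/35 + 15886/15 = 151456/105.


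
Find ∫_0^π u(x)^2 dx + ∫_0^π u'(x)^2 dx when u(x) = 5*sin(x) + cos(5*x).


||u||_{H^1(0,π)}^2 = 38*π

u'(x) = -5*sin(5*x) + 5*cos(x).
Expand u² and (u')² and integrate term by term on (0, π), using: for integers n ≥ 1, ∫_0^π sin²(nx) dx = ∫_0^π cos²(nx) dx = π/2; for n ≠ n', ∫_0^π sin(nx)sin(n'x) dx = ∫_0^π cos(nx)cos(n'x) dx = 0; and by product-to-sum, ∫_0^π sin(nx)cos(n'x) dx = ½∫_0^π [sin((n+n')x) + sin((n−n')x)] dx, which is 0 when n+n' is even and 2n/(n²−n'²) when n+n' is odd (it need not vanish on (0, π)).
  u² squared terms: (5)²·∫sin(x)² dx = 25·π/2 = 25*π/2;  (1)²·∫cos(5x)² dx = 1·π/2 = π/2.
  u² cross terms: 2·(5)·(1)·∫sin(x)·cos(5x) dx = 10·(0) = 0.
  So ∫_0^π u² dx = 25*π/2 + π/2 + 0 = 13*π.
  (u')² squared terms: (-5)²·∫sin(5x)² dx = 25·π/2 = 25*π/2;  (5)²·∫cos(x)² dx = 25·π/2 = 25*π/2.
  (u')² cross terms: 2·(-5)·(5)·∫sin(5x)·cos(x) dx = -50·(0) = 0.
  So ∫_0^π (u')² dx = 25*π/2 + 25*π/2 + 0 = 25*π.
||u||_{H^1}^2 = (13*π) + (25*π) = 38*π.


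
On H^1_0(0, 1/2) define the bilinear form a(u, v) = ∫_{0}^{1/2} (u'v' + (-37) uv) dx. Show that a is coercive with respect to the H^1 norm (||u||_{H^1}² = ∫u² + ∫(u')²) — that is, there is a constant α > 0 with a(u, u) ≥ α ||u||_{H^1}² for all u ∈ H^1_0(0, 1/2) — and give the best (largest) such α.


α = (-37 + 4*π^2)/(1 + 4*π^2)

Coercivity of a(·,·) on H^1_0(0, 1/2) means a(u, u) ≥ α ||u||_{H^1}² for every u ∈ H^1_0.
The interval has length L = 1/2, and Poincaré/coercivity depend only on L. Here a(u, u) = ∫(u')² + (-37)·∫u².
Here c = -37 < 0 with |c| < (π/L)² = 4*π^2, so coercivity still holds. The condition a(u,u) ≥ α||u||_{H^1}² reads (1−α)∫(u')² ≥ (α−c)∫u². Any admissible α is ≤ 1 (rapidly oscillating u have ∫u²/∫(u')² → 0), and α = 1 would force 0 ≥ (1−c)∫u², impossible since c < 1; so 1−α > 0. By the sharp Poincaré inequality on H^1_0 of an interval of length L, ∫(u')² ≥ (π/L)²∫u² with equality for the first sine mode sin(π(x−x₀)/L) (x₀ the left endpoint), so the inequality holds for all u iff (1−α)(π/L)² ≥ α − c, i.e. α ≤ ((π/L)² + c)/((π/L)² + 1) = (1 + c(L/π)²)/(1 + (L/π)²). (Direct route, valid since c ≤ 0: Poincaré gives c∫u² ≥ c(L/π)²∫(u')², so a(u,u) ≥ (1 + c(L/π)²)∫(u')², while ||u||_{H^1}² ≤ (1 + (L/π)²)∫(u')²; dividing yields the same α.) With (π/L)² = 4*π^2 and c = -37, the largest admissible constant is α = ((π/L)² + c)/((π/L)² + 1).
Simplifying, α = (-37 + 4*π^2)/(1 + 4*π^2).


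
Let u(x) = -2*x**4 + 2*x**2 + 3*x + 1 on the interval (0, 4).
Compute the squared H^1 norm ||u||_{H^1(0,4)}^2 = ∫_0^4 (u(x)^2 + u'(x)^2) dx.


||u||_{H^1}^2 = 10119416/45

The H^1 norm (squared) on an interval (0, L) is
  ||u||_{H^1}^2 = ∫_0^L u(x)^2 dx + ∫_0^L u'(x)^2 dx.
Compute u'(x) = -8*x**3 + 4*x + 3.
Then u(x)^2 = 4*x**8 - 8*x**6 - 12*x**5 + 12*x**3 + 13*x**2 + 6*x + 1 and u'(x)^2 = 64*x**6 - 64*x**4 - 48*x**3 + 16*x**2 + 24*x + 9.
Integrate each monomial from 0 to 4 using ∫_0^4 c·x^n dx = c·4^(n+1)/(n+1):
  ∫_0^4 u(x)^2 dx = ∫_0^4 (4*x^8 - 8*x^6 - 12*x^5 + 12*x^3 + 13*x^2 + 6*x + 1) dx. Term by term:
    ∫_0^4 4*x^8 dx = 1048576/9;  ∫_0^4 -8*x^6 dx = -131072/7;  ∫_0^4 -12*x^5 dx = -8192;
    ∫_0^4 12*x^3 dx = 768;  ∫_0^4 13*x^2 dx = 832/3;  ∫_0^4 6*x dx = 48;
    ∫_0^4 1 dx = 4.
  Sum: 1048576/9 − 131072/7 − 8192 + 768 + 832/3 + 48 + 4 = 5713420/63.
  ∫_0^4 u'(x)^2 dx = ∫_0^4 (64*x^6 - 64*x^4 - 48*x^3 + 16*x^2 + 24*x + 9) dx. Term by term:
    ∫_0^4 64*x^6 dx = 1048576/7;  ∫_0^4 -64*x^4 dx = -65536/5;  ∫_0^4 -48*x^3 dx = -3072;
    ∫_0^4 16*x^2 dx = 1024/3;  ∫_0^4 24*x dx = 192;  ∫_0^4 9 dx = 36.
  Sum: 1048576/7 − 65536/5 − 3072 + 1024/3 + 192 + 36 = 14089604/105.
Adding: ||u||_{H^1}^2 = 5713420/63 + 14089604/105 = 10119416/45.


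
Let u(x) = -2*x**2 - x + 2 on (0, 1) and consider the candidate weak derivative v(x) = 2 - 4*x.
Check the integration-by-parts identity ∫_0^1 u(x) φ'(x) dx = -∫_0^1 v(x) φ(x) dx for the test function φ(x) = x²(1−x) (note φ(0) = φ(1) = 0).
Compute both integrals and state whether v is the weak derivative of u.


LHS = 17/60, RHS = 1/30. No, v is not the weak derivative of u.

u(x) = -2*x**2 - x + 2, classical derivative u'(x) = -4*x - 1.
φ(x) = x²(1−x), so φ'(x) = x*(2 - 3*x).
Note φ(0) = φ(1) = 0, so the boundary term u·φ vanishes.
LHS = ∫_0^1 u(x) φ'(x) dx = ∫_0^1 (6*x^4 - x^3 - 8*x^2 + 4*x) dx. Term by term:
  ∫_0^1 6*x^4 dx = 6/5;  ∫_0^1 -x^3 dx = -1/4;  ∫_0^1 -8*x^2 dx = -8/3;
  ∫_0^1 4*x dx = 2.
Sum: 6/5 − 1/4 − 8/3 + 2 = 17/60.
So LHS = 17/60.
∫_0^1 v(x) φ(x) dx = ∫_0^1 (4*x^4 - 6*x^3 + 2*x^2) dx. Term by term:
  ∫_0^1 4*x^4 dx = 4/5;  ∫_0^1 -6*x^3 dx = -3/2;  ∫_0^1 2*x^2 dx = 2/3.
Sum: 4/5 − 3/2 + 2/3 = -1/30.
So RHS = -∫_0^1 v(x) φ(x) dx = 1/30.
LHS − RHS = 1/4 ≠ 0, so the identity fails.
(For a valid weak derivative the identity must hold for EVERY test function, in particular this one. The failure shows v is NOT the weak derivative of u.)
Correct weak derivative would be u'(x) = -4*x - 1.


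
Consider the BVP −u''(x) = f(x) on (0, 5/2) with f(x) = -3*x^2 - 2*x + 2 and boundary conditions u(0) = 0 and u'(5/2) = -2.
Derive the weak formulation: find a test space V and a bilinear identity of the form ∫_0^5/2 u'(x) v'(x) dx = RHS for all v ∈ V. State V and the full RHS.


V = {v ∈ H^1(0, 5/2) : v(0) = 0} (test functions vanish at x = 0 where u is specified); weak form: ∫_0^5/2 u'v' dx = ∫_0^5/2 (-3*x^2 - 2*x + 2) v dx − 2·v(5/2) for all v ∈ V.

Multiply both sides by a test function v and integrate from 0 to 5/2:
  ∫_0^5/2 −u''(x) v(x) dx = ∫_0^5/2 f(x) v(x) dx.
Integrate the LHS by parts once:
  ∫_0^5/2 −u'' v dx = −[u'(x) v(x)]_0^5/2 + ∫_0^5/2 u'(x) v'(x) dx.
Thus ∫_0^5/2 u'(x) v'(x) dx = ∫_0^5/2 f(x) v(x) dx + [u'(x) v(x)]_0^5/2.
Choose V so that boundary terms are either known or forced to vanish.
Mixed BC: u(0) = 0 (Dirichlet) and u'(5/2) = -2 (Neumann). Define V = {v ∈ H^1(0, 5/2) : v(0) = 0}. Then [u' v]_0^5/2 = u'(5/2)·v(5/2) − u'(0)·0 = − 2·v(5/2).
Weak formulation: find u (satisfying any essential BC) such that ∫_0^5/2 u'(x) v'(x) dx = ∫_0^5/2 f v dx − 2·v(5/2) for all v ∈ V (Dirichlet at 0 absorbed into V; Neumann datum at x = 5/2 contributes the boundary term).
Substituting f(x) = -3*x^2 - 2*x + 2, the right-hand side is ∫_0^5/2 (-3*x^2 - 2*x + 2) v dx − 2·v(5/2).


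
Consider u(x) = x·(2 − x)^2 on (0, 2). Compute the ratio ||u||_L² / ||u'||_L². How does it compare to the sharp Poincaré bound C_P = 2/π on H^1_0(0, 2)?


||u||_L² / ||u'||_L² = sqrt(14)/7 < C_P = 2/π.

u(x) = x·(2 − x)^2, so u'(x) = (x - 2)*(3*x - 2).
u(x) = x·(2 − x)^2 vanishes at x = 0 and x = 2, so u ∈ H^1_0(0, 2). Differentiate via the product rule and integrate the resulting polynomials term by term.
  ∫_0^2 u² dx = ∫_0^2 (x^6 - 8*x^5 + 24*x^4 - 32*x^3 + 16*x^2) dx. Term by term:
    ∫_0^2 x^6 dx = 128/7;  ∫_0^2 -8*x^5 dx = -256/3;  ∫_0^2 24*x^4 dx = 768/5;
    ∫_0^2 -32*x^3 dx = -128;  ∫_0^2 16*x^2 dx = 128/3.
  Sum: 128/7 − 256/3 + 768/5 − 128 + 128/3 = 128/105.
  ∫_0^2 (u')² dx = ∫_0^2 (9*x^4 - 48*x^3 + 88*x^2 - 64*x + 16) dx. Term by term:
    ∫_0^2 9*x^4 dx = 288/5;  ∫_0^2 -48*x^3 dx = -192;  ∫_0^2 88*x^2 dx = 704/3;
    ∫_0^2 -64*x dx = -128;  ∫_0^2 16 dx = 32.
  Sum: 288/5 − 192 + 704/3 − 128 + 32 = 64/15.
∫_0^2 u² dx = 128/105, so ||u||_L² = 8*sqrt(210)/105.
∫_0^2 (u')² dx = 64/15, so ||u'||_L² = 8*sqrt(15)/15.
Ratio ||u||_L² / ||u'||_L² = sqrt(14)/7.
Sharp Poincaré constant on H^1_0(0, 2) is C_P = L/π = 2/π, achieved by sin(π/2·x).
A polynomial bump cannot attain the sharp Poincaré constant (only the first sine eigenfunction does), so the ratio is strictly less than C_P, consistent with ||u||_L² ≤ C_P ||u'||_L².


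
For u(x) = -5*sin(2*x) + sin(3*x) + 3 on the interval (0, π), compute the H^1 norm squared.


||u||_{H^1(0,π)}^2 = 4 + 153*π/2

u'(x) = -10*cos(2*x) + 3*cos(3*x).
Expand u² and (u')² and integrate term by term on (0, π), using: for integers n ≥ 1, ∫_0^π sin²(nx) dx = ∫_0^π cos²(nx) dx = π/2; for n ≠ n', ∫_0^π sin(nx)sin(n'x) dx = ∫_0^π cos(nx)cos(n'x) dx = 0; and by product-to-sum, ∫_0^π sin(nx)cos(n'x) dx = ½∫_0^π [sin((n+n')x) + sin((n−n')x)] dx, which is 0 when n+n' is even and 2n/(n²−n'²) when n+n' is odd (it need not vanish on (0, π)). For the constant mode: ∫_0^π 1 dx = π, ∫_0^π cos(nx) dx = 0, ∫_0^π sin(nx) dx = (1−(−1)^n)/n.
  u² squared terms: (3)²·∫1 dx = 9·π = 9*π;  (-5)²·∫sin(2x)² dx = 25·π/2 = 25*π/2;  (1)²·∫sin(3x)² dx = 1·π/2 = π/2.
  u² cross terms: 2·(3)·(-5)·∫1·sin(2x) dx = -30·(0) = 0;  2·(3)·(1)·∫1·sin(3x) dx = 6·(2/3) = 4;  2·(-5)·(1)·∫sin(2x)·sin(3x) dx = -10·(0) = 0.
  So ∫_0^π u² dx = 9*π + 25*π/2 + π/2 + 0 + 4 + 0 = 4 + 22*π.
  (u')² squared terms: (-10)²·∫cos(2x)² dx = 100·π/2 = 50*π;  (3)²·∫cos(3x)² dx = 9·π/2 = 9*π/2.
  (u')² cross terms: 2·(-10)·(3)·∫cos(2x)·cos(3x) dx = -60·(0) = 0.
  So ∫_0^π (u')² dx = 50*π + 9*π/2 + 0 = 109*π/2.
||u||_{H^1}^2 = (4 + 22*π) + (109*π/2) = 4 + 153*π/2.


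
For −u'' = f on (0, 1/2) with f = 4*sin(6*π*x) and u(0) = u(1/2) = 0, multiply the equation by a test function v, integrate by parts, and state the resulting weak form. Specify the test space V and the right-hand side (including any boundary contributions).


V = H^1_0(0, 1/2) (so v(0) = v(1/2) = 0); weak form: ∫_0^1/2 u'v' dx = ∫_0^1/2 (4*sin(6*π*x)) v dx for all v ∈ V.

Multiply both sides by a test function v and integrate from 0 to 1/2:
  ∫_0^1/2 −u''(x) v(x) dx = ∫_0^1/2 f(x) v(x) dx.
Integrate the LHS by parts once:
  ∫_0^1/2 −u'' v dx = −[u'(x) v(x)]_0^1/2 + ∫_0^1/2 u'(x) v'(x) dx.
Thus ∫_0^1/2 u'(x) v'(x) dx = ∫_0^1/2 f(x) v(x) dx + [u'(x) v(x)]_0^1/2.
Choose V so that boundary terms are either known or forced to vanish.
u is Dirichlet: u(0) = u(1/2) = 0. Let V = H^1_0(0, 1/2); then v(0) = v(1/2) = 0, and [u' v]_0^1/2 = 0.
Weak formulation: find u (satisfying any essential BC) such that ∫_0^1/2 u'(x) v'(x) dx = ∫_0^1/2 f v dx for all v ∈ V.
Substituting f(x) = 4*sin(6*π*x), the right-hand side is ∫_0^1/2 (4*sin(6*π*x)) v dx.


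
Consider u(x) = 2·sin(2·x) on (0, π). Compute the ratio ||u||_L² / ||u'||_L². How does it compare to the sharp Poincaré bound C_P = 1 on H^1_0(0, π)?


||u||_L² / ||u'||_L² = 1/2 < C_P = 1.

u(x) = 2·sin(2·x), so u'(x) = 4*cos(2*x).
Writing u(x) = A·sin(kπx/L) with A = 2 and k = 2, use ∫_0^L sin²(kπx/L) dx = L/2 and ∫_0^L cos²(kπx/L) dx = L/2.
u² = 4·sin²(2·x) and (u')² = 16·cos²(2·x), and each of sin², cos² integrates to L/2 = π/2 over (0, π).
∫_0^π u² dx = 2*π, so ||u||_L² = sqrt(2)*sqrt(π).
∫_0^π (u')² dx = 8*π, so ||u'||_L² = 2*sqrt(2)*sqrt(π).
Ratio ||u||_L² / ||u'||_L² = 1/2.
Sharp Poincaré constant on H^1_0(0, π) is C_P = L/π = 1, achieved by sin(x).
This is the k = 2 harmonic; the ratio L/(kπ) is strictly less than C_P = L/π, consistent with the sharp inequality ||u||_L² ≤ C_P ||u'||_L².


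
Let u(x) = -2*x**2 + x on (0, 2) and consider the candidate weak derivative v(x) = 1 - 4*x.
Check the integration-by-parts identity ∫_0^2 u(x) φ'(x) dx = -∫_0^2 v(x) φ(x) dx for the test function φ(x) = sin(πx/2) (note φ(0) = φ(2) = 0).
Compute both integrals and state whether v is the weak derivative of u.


LHS = 12/π, RHS = 12/π. Yes, v = u' weakly.

u(x) = -2*x**2 + x, classical derivative u'(x) = 1 - 4*x.
φ(x) = sin(πx/2), so φ'(x) = π*cos(π*x/2)/2.
Note φ(0) = φ(2) = 0, so the boundary term u·φ vanishes.
LHS = ∫_0^2 u(x) φ'(x) dx = ∫_0^2 (-π*x^2*cos(π*x/2) + π*x*cos(π*x/2)/2) dx. Term by term:
  ∫_0^2 π*x*cos(π*x/2)/2 dx = -4/π;  ∫_0^2 -π*x^2*cos(π*x/2) dx = 16/π.
Sum: -4/π + 16/π = 12/π.
So LHS = 12/π.
∫_0^2 v(x) φ(x) dx = ∫_0^2 (-4*x*sin(π*x/2) + sin(π*x/2)) dx. Term by term:
  ∫_0^2 -4*x*sin(π*x/2) dx = -16/π;  ∫_0^2 sin(π*x/2) dx = 4/π.
Sum: -16/π + 4/π = -12/π.
So RHS = -∫_0^2 v(x) φ(x) dx = 12/π.
LHS = RHS, so the identity holds for this test φ.
Moreover u is smooth here and v(x) = u'(x) = 1 - 4*x pointwise, so the identity holds for every test function. Hence v is the weak derivative of u.


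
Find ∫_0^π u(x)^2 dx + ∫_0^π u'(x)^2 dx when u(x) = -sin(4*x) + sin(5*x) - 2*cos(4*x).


||u||_{H^1(0,π)}^2 = -680/9 + 111*π/2

u'(x) = 8*sin(4*x) - 4*cos(4*x) + 5*cos(5*x).
Expand u² and (u')² and integrate term by term on (0, π), using: for integers n ≥ 1, ∫_0^π sin²(nx) dx = ∫_0^π cos²(nx) dx = π/2; for n ≠ n', ∫_0^π sin(nx)sin(n'x) dx = ∫_0^π cos(nx)cos(n'x) dx = 0; and by product-to-sum, ∫_0^π sin(nx)cos(n'x) dx = ½∫_0^π [sin((n+n')x) + sin((n−n')x)] dx, which is 0 when n+n' is even and 2n/(n²−n'²) when n+n' is odd (it need not vanish on (0, π)).
  u² squared terms: (-1)²·∫sin(4x)² dx = 1·π/2 = π/2;  (-2)²·∫cos(4x)² dx = 4·π/2 = 2*π;  (1)²·∫sin(5x)² dx = 1·π/2 = π/2.
  u² cross terms: 2·(-1)·(-2)·∫sin(4x)·cos(4x) dx = 4·(0) = 0;  2·(-1)·(1)·∫sin(4x)·sin(5x) dx = -2·(0) = 0;  2·(-2)·(1)·∫cos(4x)·sin(5x) dx = -4·(10/9) = -40/9.
  So ∫_0^π u² dx = π/2 + 2*π + π/2 + 0 + 0 − 40/9 = -40/9 + 3*π.
  (u')² squared terms: (-4)²·∫cos(4x)² dx = 16·π/2 = 8*π;  (5)²·∫cos(5x)² dx = 25·π/2 = 25*π/2;  (8)²·∫sin(4x)² dx = 64·π/2 = 32*π.
  (u')² cross terms: 2·(-4)·(5)·∫cos(4x)·cos(5x) dx = -40·(0) = 0;  2·(-4)·(8)·∫cos(4x)·sin(4x) dx = -64·(0) = 0;  2·(5)·(8)·∫cos(5x)·sin(4x) dx = 80·(-8/9) = -640/9.
  So ∫_0^π (u')² dx = 8*π + 25*π/2 + 32*π + 0 + 0 − 640/9 = -640/9 + 105*π/2.
||u||_{H^1}^2 = (-40/9 + 3*π) + (-640/9 + 105*π/2) = -680/9 + 111*π/2.


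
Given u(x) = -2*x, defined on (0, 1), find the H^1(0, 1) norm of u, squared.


||u||_{H^1}^2 = 16/3

The H^1 norm (squared) on an interval (0, L) is
  ||u||_{H^1}^2 = ∫_0^L u(x)^2 dx + ∫_0^L u'(x)^2 dx.
Compute u'(x) = -2.
Then u(x)^2 = 4*x**2 and u'(x)^2 = 4.
Integrate each monomial from 0 to 1 using ∫_0^1 c·x^n dx = c·1^(n+1)/(n+1):
  ∫_0^1 u(x)^2 dx = ∫_0^1 (4*x^2) dx. Term by term:
    ∫_0^1 4*x^2 dx = 4/3.
  ∫_0^1 u'(x)^2 dx = ∫_0^1 (4) dx. Term by term:
    ∫_0^1 4 dx = 4.
Adding: ||u||_{H^1}^2 = 4/3 + 4 = 16/3.


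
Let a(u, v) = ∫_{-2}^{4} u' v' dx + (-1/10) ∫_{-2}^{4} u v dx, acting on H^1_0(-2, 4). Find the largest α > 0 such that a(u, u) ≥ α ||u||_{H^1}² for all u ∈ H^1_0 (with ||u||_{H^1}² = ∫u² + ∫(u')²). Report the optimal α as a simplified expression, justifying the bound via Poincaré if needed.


α = (-18/5 + π^2)/(π^2 + 36)

Coercivity of a(·,·) on H^1_0(-2, 4) means a(u, u) ≥ α ||u||_{H^1}² for every u ∈ H^1_0.
The interval has length L = 6, and Poincaré/coercivity depend only on L. Here a(u, u) = ∫(u')² + (-1/10)·∫u².
Here c = -1/10 < 0 with |c| < (π/L)² = π^2/36, so coercivity still holds. The condition a(u,u) ≥ α||u||_{H^1}² reads (1−α)∫(u')² ≥ (α−c)∫u². Any admissible α is ≤ 1 (rapidly oscillating u have ∫u²/∫(u')² → 0), and α = 1 would force 0 ≥ (1−c)∫u², impossible since c < 1; so 1−α > 0. By the sharp Poincaré inequality on H^1_0 of an interval of length L, ∫(u')² ≥ (π/L)²∫u² with equality for the first sine mode sin(π(x−x₀)/L) (x₀ the left endpoint), so the inequality holds for all u iff (1−α)(π/L)² ≥ α − c, i.e. α ≤ ((π/L)² + c)/((π/L)² + 1) = (1 + c(L/π)²)/(1 + (L/π)²). (Direct route, valid since c ≤ 0: Poincaré gives c∫u² ≥ c(L/π)²∫(u')², so a(u,u) ≥ (1 + c(L/π)²)∫(u')², while ||u||_{H^1}² ≤ (1 + (L/π)²)∫(u')²; dividing yields the same α.) With (π/L)² = π^2/36 and c = -1/10, the largest admissible constant is α = ((π/L)² + c)/((π/L)² + 1).
Simplifying, α = (-18/5 + π^2)/(π^2 + 36).


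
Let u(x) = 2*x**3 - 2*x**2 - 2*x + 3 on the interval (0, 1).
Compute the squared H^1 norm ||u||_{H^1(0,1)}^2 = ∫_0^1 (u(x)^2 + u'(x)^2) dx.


||u||_{H^1}^2 = 872/105

The H^1 norm (squared) on an interval (0, L) is
  ||u||_{H^1}^2 = ∫_0^L u(x)^2 dx + ∫_0^L u'(x)^2 dx.
Compute u'(x) = 6*x**2 - 4*x - 2.
Then u(x)^2 = 4*x**6 - 8*x**5 - 4*x**4 + 20*x**3 - 8*x**2 - 12*x + 9 and u'(x)^2 = 36*x**4 - 48*x**3 - 8*x**2 + 16*x + 4.
Integrate each monomial from 0 to 1 using ∫_0^1 c·x^n dx = c·1^(n+1)/(n+1):
  ∫_0^1 u(x)^2 dx = ∫_0^1 (4*x^6 - 8*x^5 - 4*x^4 + 20*x^3 - 8*x^2 - 12*x + 9) dx. Term by term:
    ∫_0^1 4*x^6 dx = 4/7;  ∫_0^1 -8*x^5 dx = -4/3;  ∫_0^1 -4*x^4 dx = -4/5;
    ∫_0^1 20*x^3 dx = 5;  ∫_0^1 -8*x^2 dx = -8/3;  ∫_0^1 -12*x dx = -6;
    ∫_0^1 9 dx = 9.
  Sum: 4/7 − 4/3 − 4/5 + 5 − 8/3 − 6 + 9 = 132/35.
  ∫_0^1 u'(x)^2 dx = ∫_0^1 (36*x^4 - 48*x^3 - 8*x^2 + 16*x + 4) dx. Term by term:
    ∫_0^1 36*x^4 dx = 36/5;  ∫_0^1 -48*x^3 dx = -12;  ∫_0^1 -8*x^2 dx = -8/3;
    ∫_0^1 16*x dx = 8;  ∫_0^1 4 dx = 4.
  Sum: 36/5 − 12 − 8/3 + 8 + 4 = 68/15.
Adding: ||u||_{H^1}^2 = 132/35 + 68/15 = 872/105.


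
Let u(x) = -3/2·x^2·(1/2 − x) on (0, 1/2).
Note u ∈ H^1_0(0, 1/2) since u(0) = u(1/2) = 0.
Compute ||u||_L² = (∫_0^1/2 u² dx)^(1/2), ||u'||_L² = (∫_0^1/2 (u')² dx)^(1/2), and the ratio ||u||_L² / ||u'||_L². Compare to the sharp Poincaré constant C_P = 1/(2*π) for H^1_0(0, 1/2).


||u||_L² / ||u'||_L² = sqrt(14)/28 < C_P = 1/(2*π).

u(x) = -3/2·x^2·(1/2 − x), so u'(x) = 3*x*(3*x - 1)/2.
u(x) = -3/2·x^2·(1/2 − x) vanishes at x = 0 and x = 1/2, so u ∈ H^1_0(0, 1/2). Differentiate via the product rule and integrate the resulting polynomials term by term.
  ∫_0^1/2 u² dx = ∫_0^1/2 (9*x^6/4 - 9*x^5/4 + 9*x^4/16) dx. Term by term:
    ∫_0^1/2 9*x^6/4 dx = 9/3584;  ∫_0^1/2 -9*x^5/4 dx = -3/512;  ∫_0^1/2 9*x^4/16 dx = 9/2560.
  Sum: 9/3584 − 3/512 + 9/2560 = 3/17920.
  ∫_0^1/2 (u')² dx = ∫_0^1/2 (81*x^4/4 - 27*x^3/2 + 9*x^2/4) dx. Term by term:
    ∫_0^1/2 81*x^4/4 dx = 81/640;  ∫_0^1/2 -27*x^3/2 dx = -27/128;  ∫_0^1/2 9*x^2/4 dx = 3/32.
  Sum: 81/640 − 27/128 + 3/32 = 3/320.
∫_0^1/2 u² dx = 3/17920, so ||u||_L² = sqrt(210)/1120.
∫_0^1/2 (u')² dx = 3/320, so ||u'||_L² = sqrt(15)/40.
Ratio ||u||_L² / ||u'||_L² = sqrt(14)/28.
Sharp Poincaré constant on H^1_0(0, 1/2) is C_P = L/π = 1/(2*π), achieved by sin(2*π·x).
A polynomial bump cannot attain the sharp Poincaré constant (only the first sine eigenfunction does), so the ratio is strictly less than C_P, consistent with ||u||_L² ≤ C_P ||u'||_L².


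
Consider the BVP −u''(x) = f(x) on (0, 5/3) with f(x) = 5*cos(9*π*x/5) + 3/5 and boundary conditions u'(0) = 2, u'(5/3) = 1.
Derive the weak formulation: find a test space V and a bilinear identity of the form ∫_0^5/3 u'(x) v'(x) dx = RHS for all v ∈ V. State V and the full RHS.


V = H^1(0, 5/3) (v unrestricted at boundary; u is determined up to an additive constant); weak form: ∫_0^5/3 u'v' dx = ∫_0^5/3 (5*cos(9*π*x/5) + 3/5) v dx + v(5/3) − 2·v(0) for all v ∈ V.

Multiply both sides by a test function v and integrate from 0 to 5/3:
  ∫_0^5/3 −u''(x) v(x) dx = ∫_0^5/3 f(x) v(x) dx.
Integrate the LHS by parts once:
  ∫_0^5/3 −u'' v dx = −[u'(x) v(x)]_0^5/3 + ∫_0^5/3 u'(x) v'(x) dx.
Thus ∫_0^5/3 u'(x) v'(x) dx = ∫_0^5/3 f(x) v(x) dx + [u'(x) v(x)]_0^5/3.
Choose V so that boundary terms are either known or forced to vanish.
u has inhomogeneous Neumann u'(0) = 2, u'(5/3) = 1. [u' v]_0^5/3 = (1)·v(5/3) − (2)·v(0) = v(5/3) − 2·v(0). Take V = H^1(0, 5/3); boundary term becomes part of RHS.
Weak formulation: find u (satisfying any essential BC) such that ∫_0^5/3 u'(x) v'(x) dx = ∫_0^5/3 f v dx + v(5/3) − 2·v(0) for all v ∈ V (Neumann data are natural BCs: they enter the RHS as boundary terms).
Substituting f(x) = 5*cos(9*π*x/5) + 3/5, the right-hand side is ∫_0^5/3 (5*cos(9*π*x/5) + 3/5) v dx + v(5/3) − 2·v(0).
Compatibility check (pure Neumann): taking v ≡ 1 ∈ V gives 0 = ∫_0^5/3 f dx + (1) − (2), i.e. ∫_0^5/3 f dx must equal u'(0) − u'(5/3) = 1. Indeed ∫_0^5/3 (5*cos(9*π*x/5) + 3/5) dx = 1, so the data are compatible. The solution is then unique only up to an additive constant (fix it e.g. by requiring ∫_0^5/3 u dx = 0).
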